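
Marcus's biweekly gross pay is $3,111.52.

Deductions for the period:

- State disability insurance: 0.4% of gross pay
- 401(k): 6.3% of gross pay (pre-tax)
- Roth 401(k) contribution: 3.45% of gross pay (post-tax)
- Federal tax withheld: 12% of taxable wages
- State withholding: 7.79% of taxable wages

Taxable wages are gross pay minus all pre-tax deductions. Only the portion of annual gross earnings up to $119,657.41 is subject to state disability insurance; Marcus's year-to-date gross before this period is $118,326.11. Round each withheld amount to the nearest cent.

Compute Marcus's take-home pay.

401(k): $3,111.52 × 0.063 = $196.03
Taxable wages = $3,111.52 − $196.03 = $2,915.49
State withholding: $2,915.49 × 0.0779 = $227.12
Federal tax withheld: $2,915.49 × 0.12 = $349.86
State disability insurance: only $119,657.41 − $118,326.11 = $1,331.30 of this check is subject → $1,331.30 × 0.004 = $5.33
Roth 401(k) contribution: $3,111.52 × 0.0345 = $107.35
Total deductions = $196.03 + $227.12 + $349.86 + $5.33 + $107.35 = $885.69
Net pay = $3,111.52 − $885.69 = $2,225.83

$2,225.83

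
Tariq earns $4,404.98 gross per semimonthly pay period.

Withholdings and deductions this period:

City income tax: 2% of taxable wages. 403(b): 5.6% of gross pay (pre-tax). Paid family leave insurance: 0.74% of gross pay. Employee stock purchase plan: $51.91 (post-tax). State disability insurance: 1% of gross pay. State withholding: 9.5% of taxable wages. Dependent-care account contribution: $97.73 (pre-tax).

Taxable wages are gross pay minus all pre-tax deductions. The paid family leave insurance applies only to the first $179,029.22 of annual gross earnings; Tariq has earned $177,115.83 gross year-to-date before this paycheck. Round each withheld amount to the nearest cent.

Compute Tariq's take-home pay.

$3,483.49

Dependent-care account contribution: $97.73
403(b): $4,404.98 × 0.056 = $246.68
Pre-tax total = $97.73 + $246.68 = $344.41
Taxable wages = $4,404.98 − $344.41 = $4,060.57
City income tax: $4,060.57 × 0.02 = $81.21
State withholding: $4,060.57 × 0.095 = $385.75
State disability insurance: $4,404.98 × 0.01 = $44.05
Paid family leave insurance: only $179,029.22 − $177,115.83 = $1,913.39 of this check is subject → $1,913.39 × 0.0074 = $14.16
Employee stock purchase plan: $51.91
Total deductions = $97.73 + $246.68 + $81.21 + $385.75 + $44.05 + $14.16 + $51.91 = $921.49
Net pay = $4,404.98 − $921.49 = $3,483.49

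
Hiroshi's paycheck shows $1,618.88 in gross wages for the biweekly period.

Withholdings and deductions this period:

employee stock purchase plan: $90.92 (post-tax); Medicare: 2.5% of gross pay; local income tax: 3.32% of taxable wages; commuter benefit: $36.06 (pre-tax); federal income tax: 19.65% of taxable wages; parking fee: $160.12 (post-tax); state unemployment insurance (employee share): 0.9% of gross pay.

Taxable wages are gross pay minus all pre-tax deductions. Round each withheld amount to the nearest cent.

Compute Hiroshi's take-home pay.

Commuter benefit: $36.06
Taxable wages = $1,618.88 − $36.06 = $1,582.82
Federal income tax: $1,582.82 × 0.1965 = $311.02
Local income tax: $1,582.82 × 0.0332 = $52.55
State unemployment insurance (employee share): $1,618.88 × 0.009 = $14.57
Medicare: $1,618.88 × 0.025 = $40.47
Employee stock purchase plan: $90.92
Parking fee: $160.12
Total deductions = $36.06 + $311.02 + $52.55 + $14.57 + $40.47 + $90.92 + $160.12 = $705.71
Net pay = $1,618.88 − $705.71 = $913.17

$913.17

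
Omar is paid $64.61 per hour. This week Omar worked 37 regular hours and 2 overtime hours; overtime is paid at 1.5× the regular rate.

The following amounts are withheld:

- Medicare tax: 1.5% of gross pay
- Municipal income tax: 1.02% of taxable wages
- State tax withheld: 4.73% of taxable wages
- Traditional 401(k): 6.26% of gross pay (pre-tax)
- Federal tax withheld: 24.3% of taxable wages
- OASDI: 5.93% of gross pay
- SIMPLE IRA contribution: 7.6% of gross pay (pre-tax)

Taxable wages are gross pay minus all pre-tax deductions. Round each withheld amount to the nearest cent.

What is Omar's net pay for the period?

Regular pay: 37 × $64.61 = $2390.57
Overtime pay: 2 × $64.61 × 1.5 = $193.83
Gross pay = $2390.57 + $193.83 = $2584.40
SIMPLE IRA contribution: $2584.40 × 0.076 = $196.41
Traditional 401(k): $2584.40 × 0.0626 = $161.78
Pre-tax total = $196.41 + $161.78 = $358.19
Taxable wages = $2584.40 − $358.19 = $2226.21
Federal tax withheld: $2226.21 × 0.243 = $540.97
Municipal income tax: $2226.21 × 0.0102 = $22.71
State tax withheld: $2226.21 × 0.0473 = $105.30
Medicare tax: $2584.40 × 0.015 = $38.77
OASDI: $2584.40 × 0.0593 = $153.25
Total deductions = $196.41 + $161.78 + $540.97 + $22.71 + $105.30 + $38.77 + $153.25 = $1219.19
Net pay = $2584.40 − $1219.19 = $1365.21

$1365.21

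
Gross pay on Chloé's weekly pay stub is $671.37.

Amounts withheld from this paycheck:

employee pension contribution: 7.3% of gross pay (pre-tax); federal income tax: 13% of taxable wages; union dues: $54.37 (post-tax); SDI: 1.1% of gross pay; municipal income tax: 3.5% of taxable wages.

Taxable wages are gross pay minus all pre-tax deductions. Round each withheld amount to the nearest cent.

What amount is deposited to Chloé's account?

$457.91

Employee pension contribution: $671.37 × 0.073 = $49.01
Taxable wages = $671.37 − $49.01 = $622.36
Municipal income tax: $622.36 × 0.035 = $21.78
Federal income tax: $622.36 × 0.13 = $80.91
SDI: $671.37 × 0.011 = $7.39
Union dues: $54.37
Total deductions = $49.01 + $21.78 + $80.91 + $7.39 + $54.37 = $213.46
Net pay = $671.37 − $213.46 = $457.91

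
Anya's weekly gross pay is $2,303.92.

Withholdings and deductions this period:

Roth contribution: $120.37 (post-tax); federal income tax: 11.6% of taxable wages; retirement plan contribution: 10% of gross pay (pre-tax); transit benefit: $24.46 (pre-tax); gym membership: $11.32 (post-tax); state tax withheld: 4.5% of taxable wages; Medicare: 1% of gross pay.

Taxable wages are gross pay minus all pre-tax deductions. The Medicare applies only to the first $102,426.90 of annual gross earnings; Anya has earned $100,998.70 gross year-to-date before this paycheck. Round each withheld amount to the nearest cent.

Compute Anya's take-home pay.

Retirement plan contribution: $2,303.92 × 0.1 = $230.39
Transit benefit: $24.46
Pre-tax total = $230.39 + $24.46 = $254.85
Taxable wages = $2,303.92 − $254.85 = $2,049.07
State tax withheld: $2,049.07 × 0.045 = $92.21
Federal income tax: $2,049.07 × 0.116 = $237.69
Medicare: only $102,426.90 − $100,998.70 = $1,428.20 of this check is subject → $1,428.20 × 0.01 = $14.28
Roth contribution: $120.37
Gym membership: $11.32
Total deductions = $230.39 + $24.46 + $92.21 + $237.69 + $14.28 + $120.37 + $11.32 = $730.72
Net pay = $2,303.92 − $730.72 = $1,573.20

$1,573.20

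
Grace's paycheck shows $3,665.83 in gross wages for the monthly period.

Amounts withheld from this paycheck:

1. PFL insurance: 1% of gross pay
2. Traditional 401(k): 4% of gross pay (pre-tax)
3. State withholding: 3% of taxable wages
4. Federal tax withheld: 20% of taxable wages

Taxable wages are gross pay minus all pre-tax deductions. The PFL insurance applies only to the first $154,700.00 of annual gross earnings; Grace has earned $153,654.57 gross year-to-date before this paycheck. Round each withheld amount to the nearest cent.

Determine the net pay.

$2,699.33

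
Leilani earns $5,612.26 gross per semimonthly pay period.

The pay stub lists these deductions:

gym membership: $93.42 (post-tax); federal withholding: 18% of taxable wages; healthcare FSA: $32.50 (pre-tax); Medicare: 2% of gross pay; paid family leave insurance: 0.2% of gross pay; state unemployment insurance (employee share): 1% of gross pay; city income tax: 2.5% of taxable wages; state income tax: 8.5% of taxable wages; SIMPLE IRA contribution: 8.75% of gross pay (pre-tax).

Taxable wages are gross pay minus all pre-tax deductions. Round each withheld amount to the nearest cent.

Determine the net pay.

SIMPLE IRA contribution: $5,612.26 × 0.0875 = $491.07
Healthcare FSA: $32.50
Pre-tax total = $491.07 + $32.50 = $523.57
Taxable wages = $5,612.26 − $523.57 = $5,088.69
Federal withholding: $5,088.69 × 0.18 = $915.96
State income tax: $5,088.69 × 0.085 = $432.54
City income tax: $5,088.69 × 0.025 = $127.22
Medicare: $5,612.26 × 0.02 = $112.25
State unemployment insurance (employee share): $5,612.26 × 0.01 = $56.12
Paid family leave insurance: $5,612.26 × 0.002 = $11.22
Gym membership: $93.42
Total deductions = $491.07 + $32.50 + $915.96 + $432.54 + $127.22 + $112.25 + $56.12 + $11.22 + $93.42 = $2,272.30
Net pay = $5,612.26 − $2,272.30 = $3,339.96

$3,339.96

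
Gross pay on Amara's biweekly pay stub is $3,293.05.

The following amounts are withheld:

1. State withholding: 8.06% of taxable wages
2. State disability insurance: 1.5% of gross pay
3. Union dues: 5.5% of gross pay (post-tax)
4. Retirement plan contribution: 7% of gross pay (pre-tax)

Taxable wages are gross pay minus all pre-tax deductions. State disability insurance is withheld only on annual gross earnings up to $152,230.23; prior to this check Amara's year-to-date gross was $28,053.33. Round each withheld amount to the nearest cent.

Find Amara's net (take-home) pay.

$2,585.18

Retirement plan contribution: $3,293.05 × 0.07 = $230.51
Taxable wages = $3,293.05 − $230.51 = $3,062.54
State withholding: $3,062.54 × 0.0806 = $246.84
State disability insurance: cap not yet reached, full $3,293.05 is subject → $3,293.05 × 0.015 = $49.40
Union dues: $3,293.05 × 0.055 = $181.12
Total deductions = $230.51 + $246.84 + $49.40 + $181.12 = $707.87
Net pay = $3,293.05 − $707.87 = $2,585.18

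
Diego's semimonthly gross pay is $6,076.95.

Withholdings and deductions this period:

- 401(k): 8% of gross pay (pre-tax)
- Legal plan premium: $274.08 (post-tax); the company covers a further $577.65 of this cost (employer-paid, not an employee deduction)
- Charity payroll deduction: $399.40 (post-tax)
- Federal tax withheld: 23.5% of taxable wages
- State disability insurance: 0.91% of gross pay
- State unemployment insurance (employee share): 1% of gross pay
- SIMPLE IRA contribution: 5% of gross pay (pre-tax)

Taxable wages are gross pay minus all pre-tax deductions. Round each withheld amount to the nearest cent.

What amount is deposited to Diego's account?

$3,254.96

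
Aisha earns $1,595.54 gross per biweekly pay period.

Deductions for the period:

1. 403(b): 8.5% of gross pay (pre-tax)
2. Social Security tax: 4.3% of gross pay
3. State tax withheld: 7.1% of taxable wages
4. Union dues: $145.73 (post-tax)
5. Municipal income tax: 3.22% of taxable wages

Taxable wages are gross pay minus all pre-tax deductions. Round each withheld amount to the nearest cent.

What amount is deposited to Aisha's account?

$1,094.92

403(b): $1,595.54 × 0.085 = $135.62
Taxable wages = $1,595.54 − $135.62 = $1,459.92
State tax withheld: $1,459.92 × 0.071 = $103.65
Municipal income tax: $1,459.92 × 0.0322 = $47.01
Social Security tax: $1,595.54 × 0.043 = $68.61
Union dues: $145.73
Total deductions = $135.62 + $103.65 + $47.01 + $68.61 + $145.73 = $500.62
Net pay = $1,595.54 − $500.62 = $1,094.92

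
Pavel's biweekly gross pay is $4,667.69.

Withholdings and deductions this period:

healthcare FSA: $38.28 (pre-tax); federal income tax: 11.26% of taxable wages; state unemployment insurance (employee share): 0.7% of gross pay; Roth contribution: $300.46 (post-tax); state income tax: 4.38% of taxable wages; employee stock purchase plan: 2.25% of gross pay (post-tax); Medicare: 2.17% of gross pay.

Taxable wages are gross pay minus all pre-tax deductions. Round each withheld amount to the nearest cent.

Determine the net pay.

Healthcare FSA: $38.28
Taxable wages = $4,667.69 − $38.28 = $4,629.41
State income tax: $4,629.41 × 0.0438 = $202.77
Federal income tax: $4,629.41 × 0.1126 = $521.27
Medicare: $4,667.69 × 0.0217 = $101.29
State unemployment insurance (employee share): $4,667.69 × 0.007 = $32.67
Employee stock purchase plan: $4,667.69 × 0.0225 = $105.02
Roth contribution: $300.46
Total deductions = $38.28 + $202.77 + $521.27 + $101.29 + $32.67 + $105.02 + $300.46 = $1,301.76
Net pay = $4,667.69 − $1,301.76 = $3,365.93

$3,365.93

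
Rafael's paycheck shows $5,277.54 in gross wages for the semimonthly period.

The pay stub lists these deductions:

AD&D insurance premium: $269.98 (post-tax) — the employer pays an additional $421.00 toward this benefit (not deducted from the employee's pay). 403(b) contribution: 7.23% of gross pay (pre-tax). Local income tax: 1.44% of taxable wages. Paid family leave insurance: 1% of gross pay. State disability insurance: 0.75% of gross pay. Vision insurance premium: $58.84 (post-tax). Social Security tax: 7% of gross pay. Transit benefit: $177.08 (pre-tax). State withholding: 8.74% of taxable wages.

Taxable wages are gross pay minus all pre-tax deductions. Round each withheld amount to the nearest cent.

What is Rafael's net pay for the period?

$3,447.90

Transit benefit: $177.08
403(b) contribution: $5,277.54 × 0.0723 = $381.57
Pre-tax total = $177.08 + $381.57 = $558.65
Taxable wages = $5,277.54 − $558.65 = $4,718.89
State withholding: $4,718.89 × 0.0874 = $412.43
Local income tax: $4,718.89 × 0.0144 = $67.95
Paid family leave insurance: $5,277.54 × 0.01 = $52.78
Social Security tax: $5,277.54 × 0.07 = $369.43
State disability insurance: $5,277.54 × 0.0075 = $39.58
Vision insurance premium: $58.84
AD&D insurance premium: $269.98
(Employer's $421.00 toward AD&D insurance premium is not withheld from the employee.)
Total deductions = $177.08 + $381.57 + $412.43 + $67.95 + $52.78 + $369.43 + $39.58 + $58.84 + $269.98 = $1,829.64
Net pay = $5,277.54 − $1,829.64 = $3,447.90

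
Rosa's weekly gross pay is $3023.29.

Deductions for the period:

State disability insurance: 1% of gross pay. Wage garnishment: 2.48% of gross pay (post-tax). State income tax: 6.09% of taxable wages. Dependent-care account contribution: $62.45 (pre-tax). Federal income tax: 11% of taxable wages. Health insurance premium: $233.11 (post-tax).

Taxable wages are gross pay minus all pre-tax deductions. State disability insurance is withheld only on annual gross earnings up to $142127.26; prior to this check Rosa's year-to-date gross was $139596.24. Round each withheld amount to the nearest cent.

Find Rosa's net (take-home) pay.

Dependent-care account contribution: $62.45
Taxable wages = $3023.29 − $62.45 = $2960.84
State income tax: $2960.84 × 0.0609 = $180.32
Federal income tax: $2960.84 × 0.11 = $325.69
State disability insurance: only $142127.26 − $139596.24 = $2531.02 of this check is subject → $2531.02 × 0.01 = $25.31
Health insurance premium: $233.11
Wage garnishment: $3023.29 × 0.0248 = $74.98
Total deductions = $62.45 + $180.32 + $325.69 + $25.31 + $233.11 + $74.98 = $901.86
Net pay = $3023.29 − $901.86 = $2121.43

$2121.43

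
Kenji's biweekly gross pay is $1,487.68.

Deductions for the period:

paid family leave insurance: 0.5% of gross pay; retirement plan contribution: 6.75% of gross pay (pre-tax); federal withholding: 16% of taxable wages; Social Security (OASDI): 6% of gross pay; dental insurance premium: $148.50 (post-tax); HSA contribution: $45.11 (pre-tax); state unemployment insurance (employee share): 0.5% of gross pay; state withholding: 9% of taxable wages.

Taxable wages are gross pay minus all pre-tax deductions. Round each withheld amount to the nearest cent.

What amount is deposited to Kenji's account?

HSA contribution: $45.11
Retirement plan contribution: $1,487.68 × 0.0675 = $100.42
Pre-tax total = $45.11 + $100.42 = $145.53
Taxable wages = $1,487.68 − $145.53 = $1,342.15
Federal withholding: $1,342.15 × 0.16 = $214.74
State withholding: $1,342.15 × 0.09 = $120.79
Social Security (OASDI): $1,487.68 × 0.06 = $89.26
Paid family leave insurance: $1,487.68 × 0.005 = $7.44
State unemployment insurance (employee share): $1,487.68 × 0.005 = $7.44
Dental insurance premium: $148.50
Total deductions = $45.11 + $100.42 + $214.74 + $120.79 + $89.26 + $7.44 + $7.44 + $148.50 = $733.70
Net pay = $1,487.68 − $733.70 = $753.98

$753.98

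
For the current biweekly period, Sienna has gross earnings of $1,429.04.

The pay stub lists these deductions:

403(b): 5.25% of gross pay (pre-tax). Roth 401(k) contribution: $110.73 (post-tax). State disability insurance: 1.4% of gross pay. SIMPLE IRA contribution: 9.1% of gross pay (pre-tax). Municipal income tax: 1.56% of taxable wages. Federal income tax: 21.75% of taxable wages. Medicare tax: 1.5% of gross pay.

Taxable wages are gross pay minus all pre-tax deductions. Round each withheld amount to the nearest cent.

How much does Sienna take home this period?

403(b): $1,429.04 × 0.0525 = $75.02
SIMPLE IRA contribution: $1,429.04 × 0.091 = $130.04
Pre-tax total = $75.02 + $130.04 = $205.06
Taxable wages = $1,429.04 − $205.06 = $1,223.98
Federal income tax: $1,223.98 × 0.2175 = $266.22
Municipal income tax: $1,223.98 × 0.0156 = $19.09
Medicare tax: $1,429.04 × 0.015 = $21.44
State disability insurance: $1,429.04 × 0.014 = $20.01
Roth 401(k) contribution: $110.73
Total deductions = $75.02 + $130.04 + $266.22 + $19.09 + $21.44 + $20.01 + $110.73 = $642.55
Net pay = $1,429.04 − $642.55 = $786.49

$786.49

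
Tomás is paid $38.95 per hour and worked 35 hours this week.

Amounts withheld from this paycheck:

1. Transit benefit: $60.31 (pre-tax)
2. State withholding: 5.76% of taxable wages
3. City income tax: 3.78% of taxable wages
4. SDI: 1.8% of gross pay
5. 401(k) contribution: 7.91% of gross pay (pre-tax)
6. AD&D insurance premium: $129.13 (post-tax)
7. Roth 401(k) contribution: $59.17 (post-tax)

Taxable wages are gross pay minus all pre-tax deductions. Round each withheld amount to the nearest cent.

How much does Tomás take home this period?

$868.25

Gross pay: 35 × $38.95 = $1,363.25
Transit benefit: $60.31
401(k) contribution: $1,363.25 × 0.0791 = $107.83
Pre-tax total = $60.31 + $107.83 = $168.14
Taxable wages = $1,363.25 − $168.14 = $1,195.11
City income tax: $1,195.11 × 0.0378 = $45.18
State withholding: $1,195.11 × 0.0576 = $68.84
SDI: $1,363.25 × 0.018 = $24.54
Roth 401(k) contribution: $59.17
AD&D insurance premium: $129.13
Total deductions = $60.31 + $107.83 + $45.18 + $68.84 + $24.54 + $59.17 + $129.13 = $495.00
Net pay = $1,363.25 − $495.00 = $868.25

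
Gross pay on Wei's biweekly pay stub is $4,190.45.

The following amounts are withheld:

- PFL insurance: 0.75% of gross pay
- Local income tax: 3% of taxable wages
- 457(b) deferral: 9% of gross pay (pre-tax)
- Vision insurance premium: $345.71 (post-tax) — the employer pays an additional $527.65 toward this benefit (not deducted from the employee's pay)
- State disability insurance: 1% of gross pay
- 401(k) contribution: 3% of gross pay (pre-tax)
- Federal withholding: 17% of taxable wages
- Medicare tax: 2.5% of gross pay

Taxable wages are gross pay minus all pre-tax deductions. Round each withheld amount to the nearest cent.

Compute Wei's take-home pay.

$2,426.28

457(b) deferral: $4,190.45 × 0.09 = $377.14
401(k) contribution: $4,190.45 × 0.03 = $125.71
Pre-tax total = $377.14 + $125.71 = $502.85
Taxable wages = $4,190.45 − $502.85 = $3,687.60
Federal withholding: $3,687.60 × 0.17 = $626.89
Local income tax: $3,687.60 × 0.03 = $110.63
PFL insurance: $4,190.45 × 0.0075 = $31.43
State disability insurance: $4,190.45 × 0.01 = $41.90
Medicare tax: $4,190.45 × 0.025 = $104.76
Vision insurance premium: $345.71
(Employer's $527.65 toward vision insurance premium is not withheld from the employee.)
Total deductions = $377.14 + $125.71 + $626.89 + $110.63 + $31.43 + $41.90 + $104.76 + $345.71 = $1,764.17
Net pay = $4,190.45 − $1,764.17 = $2,426.28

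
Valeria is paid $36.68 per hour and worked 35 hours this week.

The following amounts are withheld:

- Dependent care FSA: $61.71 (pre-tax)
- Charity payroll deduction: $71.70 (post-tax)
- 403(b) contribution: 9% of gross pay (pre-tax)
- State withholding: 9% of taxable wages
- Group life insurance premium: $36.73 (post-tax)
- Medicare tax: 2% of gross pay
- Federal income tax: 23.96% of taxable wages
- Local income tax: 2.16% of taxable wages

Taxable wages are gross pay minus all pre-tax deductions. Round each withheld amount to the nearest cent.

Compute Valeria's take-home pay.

Gross pay: 35 × $36.68 = $1283.80
403(b) contribution: $1283.80 × 0.09 = $115.54
Dependent care FSA: $61.71
Pre-tax total = $115.54 + $61.71 = $177.25
Taxable wages = $1283.80 − $177.25 = $1106.55
Federal income tax: $1106.55 × 0.2396 = $265.13
Local income tax: $1106.55 × 0.0216 = $23.90
State withholding: $1106.55 × 0.09 = $99.59
Medicare tax: $1283.80 × 0.02 = $25.68
Group life insurance premium: $36.73
Charity payroll deduction: $71.70
Total deductions = $115.54 + $61.71 + $265.13 + $23.90 + $99.59 + $25.68 + $36.73 + $71.70 = $699.98
Net pay = $1283.80 − $699.98 = $583.82

$583.82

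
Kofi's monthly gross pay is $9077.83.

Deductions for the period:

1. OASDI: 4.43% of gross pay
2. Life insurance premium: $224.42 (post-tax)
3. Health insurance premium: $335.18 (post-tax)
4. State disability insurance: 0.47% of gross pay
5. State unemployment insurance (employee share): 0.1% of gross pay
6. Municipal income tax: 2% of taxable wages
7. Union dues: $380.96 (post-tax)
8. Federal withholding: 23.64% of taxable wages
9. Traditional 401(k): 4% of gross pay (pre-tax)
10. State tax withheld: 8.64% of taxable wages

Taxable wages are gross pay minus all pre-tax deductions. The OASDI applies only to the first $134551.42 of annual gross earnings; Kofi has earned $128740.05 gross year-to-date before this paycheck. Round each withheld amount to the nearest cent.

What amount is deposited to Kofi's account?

Traditional 401(k): $9077.83 × 0.04 = $363.11
Taxable wages = $9077.83 − $363.11 = $8714.72
State tax withheld: $8714.72 × 0.0864 = $752.95
Municipal income tax: $8714.72 × 0.02 = $174.29
Federal withholding: $8714.72 × 0.2364 = $2060.16
State unemployment insurance (employee share): $9077.83 × 0.001 = $9.08
State disability insurance: $9077.83 × 0.0047 = $42.67
OASDI: only $134551.42 − $128740.05 = $5811.37 of this check is subject → $5811.37 × 0.0443 = $257.44
Union dues: $380.96
Life insurance premium: $224.42
Health insurance premium: $335.18
Total deductions = $363.11 + $752.95 + $174.29 + $2060.16 + $9.08 + $42.67 + $257.44 + $380.96 + $224.42 + $335.18 = $4600.26
Net pay = $9077.83 − $4600.26 = $4477.57

$4477.57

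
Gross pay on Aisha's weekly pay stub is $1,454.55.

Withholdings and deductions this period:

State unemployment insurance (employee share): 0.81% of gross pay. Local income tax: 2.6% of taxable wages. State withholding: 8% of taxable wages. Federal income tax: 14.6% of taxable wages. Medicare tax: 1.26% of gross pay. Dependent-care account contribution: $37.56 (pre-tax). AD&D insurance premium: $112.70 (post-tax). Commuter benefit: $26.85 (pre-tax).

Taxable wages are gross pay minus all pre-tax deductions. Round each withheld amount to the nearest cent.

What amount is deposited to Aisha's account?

Commuter benefit: $26.85
Dependent-care account contribution: $37.56
Pre-tax total = $26.85 + $37.56 = $64.41
Taxable wages = $1,454.55 − $64.41 = $1,390.14
State withholding: $1,390.14 × 0.08 = $111.21
Local income tax: $1,390.14 × 0.026 = $36.14
Federal income tax: $1,390.14 × 0.146 = $202.96
Medicare tax: $1,454.55 × 0.0126 = $18.33
State unemployment insurance (employee share): $1,454.55 × 0.0081 = $11.78
AD&D insurance premium: $112.70
Total deductions = $26.85 + $37.56 + $111.21 + $36.14 + $202.96 + $18.33 + $11.78 + $112.70 = $557.53
Net pay = $1,454.55 − $557.53 = $897.02

$897.02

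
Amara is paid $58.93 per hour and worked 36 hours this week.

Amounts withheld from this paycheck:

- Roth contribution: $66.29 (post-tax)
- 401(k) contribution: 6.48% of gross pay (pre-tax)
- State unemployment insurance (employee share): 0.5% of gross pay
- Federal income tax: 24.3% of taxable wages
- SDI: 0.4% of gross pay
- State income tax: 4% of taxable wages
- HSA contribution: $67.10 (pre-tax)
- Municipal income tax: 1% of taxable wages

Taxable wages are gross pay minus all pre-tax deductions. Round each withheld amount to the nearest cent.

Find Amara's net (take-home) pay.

$1,269.86

Gross pay: 36 × $58.93 = $2,121.48
HSA contribution: $67.10
401(k) contribution: $2,121.48 × 0.0648 = $137.47
Pre-tax total = $67.10 + $137.47 = $204.57
Taxable wages = $2,121.48 − $204.57 = $1,916.91
State income tax: $1,916.91 × 0.04 = $76.68
Municipal income tax: $1,916.91 × 0.01 = $19.17
Federal income tax: $1,916.91 × 0.243 = $465.81
State unemployment insurance (employee share): $2,121.48 × 0.005 = $10.61
SDI: $2,121.48 × 0.004 = $8.49
Roth contribution: $66.29
Total deductions = $67.10 + $137.47 + $76.68 + $19.17 + $465.81 + $10.61 + $8.49 + $66.29 = $851.62
Net pay = $2,121.48 − $851.62 = $1,269.86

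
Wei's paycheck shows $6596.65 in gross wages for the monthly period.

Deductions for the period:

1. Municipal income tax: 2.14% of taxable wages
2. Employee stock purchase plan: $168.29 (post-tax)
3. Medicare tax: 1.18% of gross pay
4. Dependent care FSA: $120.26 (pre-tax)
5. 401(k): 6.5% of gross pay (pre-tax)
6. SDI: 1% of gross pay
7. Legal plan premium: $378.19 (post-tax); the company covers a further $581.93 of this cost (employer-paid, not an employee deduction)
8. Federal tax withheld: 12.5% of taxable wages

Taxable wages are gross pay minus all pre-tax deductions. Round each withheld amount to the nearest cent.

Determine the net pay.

401(k): $6596.65 × 0.065 = $428.78
Dependent care FSA: $120.26
Pre-tax total = $428.78 + $120.26 = $549.04
Taxable wages = $6596.65 − $549.04 = $6047.61
Federal tax withheld: $6047.61 × 0.125 = $755.95
Municipal income tax: $6047.61 × 0.0214 = $129.42
Medicare tax: $6596.65 × 0.0118 = $77.84
SDI: $6596.65 × 0.01 = $65.97
Legal plan premium: $378.19
Employee stock purchase plan: $168.29
(Employer's $581.93 toward legal plan premium is not withheld from the employee.)
Total deductions = $428.78 + $120.26 + $755.95 + $129.42 + $77.84 + $65.97 + $378.19 + $168.29 = $2124.70
Net pay = $6596.65 − $2124.70 = $4471.95

$4471.95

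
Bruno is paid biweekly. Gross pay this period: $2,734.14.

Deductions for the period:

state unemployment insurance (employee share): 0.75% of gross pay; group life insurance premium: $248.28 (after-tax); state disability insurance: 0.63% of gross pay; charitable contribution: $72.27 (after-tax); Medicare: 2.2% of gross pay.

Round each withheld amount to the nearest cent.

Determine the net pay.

$2,315.70

State unemployment insurance (employee share): $2,734.14 × 0.0075 = $20.51
State disability insurance: $2,734.14 × 0.0063 = $17.23
Medicare: $2,734.14 × 0.022 = $60.15
Group life insurance premium: $248.28
Charitable contribution: $72.27
Total deductions = $20.51 + $17.23 + $60.15 + $248.28 + $72.27 = $418.44
Net pay = $2,734.14 − $418.44 = $2,315.70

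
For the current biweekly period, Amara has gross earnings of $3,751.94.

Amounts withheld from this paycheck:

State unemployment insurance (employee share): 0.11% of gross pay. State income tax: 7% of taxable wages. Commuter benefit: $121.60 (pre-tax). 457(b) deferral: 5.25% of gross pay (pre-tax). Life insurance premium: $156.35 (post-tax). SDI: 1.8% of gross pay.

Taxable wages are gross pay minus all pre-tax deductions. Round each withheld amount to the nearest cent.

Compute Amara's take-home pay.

457(b) deferral: $3,751.94 × 0.0525 = $196.98
Commuter benefit: $121.60
Pre-tax total = $196.98 + $121.60 = $318.58
Taxable wages = $3,751.94 − $318.58 = $3,433.36
State income tax: $3,433.36 × 0.07 = $240.34
State unemployment insurance (employee share): $3,751.94 × 0.0011 = $4.13
SDI: $3,751.94 × 0.018 = $67.53
Life insurance premium: $156.35
Total deductions = $196.98 + $121.60 + $240.34 + $4.13 + $67.53 + $156.35 = $786.93
Net pay = $3,751.94 − $786.93 = $2,965.01

$2,965.01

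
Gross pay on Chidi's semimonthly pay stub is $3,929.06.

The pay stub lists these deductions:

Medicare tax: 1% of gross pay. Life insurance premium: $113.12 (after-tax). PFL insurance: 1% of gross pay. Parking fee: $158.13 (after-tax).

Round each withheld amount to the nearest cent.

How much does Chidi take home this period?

$3,579.23

PFL insurance: $3,929.06 × 0.01 = $39.29
Medicare tax: $3,929.06 × 0.01 = $39.29
Life insurance premium: $113.12
Parking fee: $158.13
Total deductions = $39.29 + $39.29 + $113.12 + $158.13 = $349.83
Net pay = $3,929.06 − $349.83 = $3,579.23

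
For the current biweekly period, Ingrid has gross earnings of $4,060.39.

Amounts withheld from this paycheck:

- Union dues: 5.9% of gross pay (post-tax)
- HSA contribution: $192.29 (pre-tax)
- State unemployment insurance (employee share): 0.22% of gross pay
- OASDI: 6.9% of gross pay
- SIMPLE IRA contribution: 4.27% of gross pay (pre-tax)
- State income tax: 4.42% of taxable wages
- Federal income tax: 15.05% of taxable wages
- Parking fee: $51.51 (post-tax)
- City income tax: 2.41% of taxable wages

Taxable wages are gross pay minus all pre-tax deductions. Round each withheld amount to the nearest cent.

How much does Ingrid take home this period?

SIMPLE IRA contribution: $4,060.39 × 0.0427 = $173.38
HSA contribution: $192.29
Pre-tax total = $173.38 + $192.29 = $365.67
Taxable wages = $4,060.39 − $365.67 = $3,694.72
Federal income tax: $3,694.72 × 0.1505 = $556.06
City income tax: $3,694.72 × 0.0241 = $89.04
State income tax: $3,694.72 × 0.0442 = $163.31
OASDI: $4,060.39 × 0.069 = $280.17
State unemployment insurance (employee share): $4,060.39 × 0.0022 = $8.93
Union dues: $4,060.39 × 0.059 = $239.56
Parking fee: $51.51
Total deductions = $173.38 + $192.29 + $556.06 + $89.04 + $163.31 + $280.17 + $8.93 + $239.56 + $51.51 = $1,754.25
Net pay = $4,060.39 − $1,754.25 = $2,306.14

$2,306.14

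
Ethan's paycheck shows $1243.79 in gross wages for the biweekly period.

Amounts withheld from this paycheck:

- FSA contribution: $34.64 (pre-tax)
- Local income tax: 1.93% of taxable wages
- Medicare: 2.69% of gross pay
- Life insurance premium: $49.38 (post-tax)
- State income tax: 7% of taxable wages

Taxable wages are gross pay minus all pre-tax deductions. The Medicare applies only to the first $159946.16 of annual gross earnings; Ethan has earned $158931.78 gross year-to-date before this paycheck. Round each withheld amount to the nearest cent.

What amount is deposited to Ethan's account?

$1024.50

FSA contribution: $34.64
Taxable wages = $1243.79 − $34.64 = $1209.15
Local income tax: $1209.15 × 0.0193 = $23.34
State income tax: $1209.15 × 0.07 = $84.64
Medicare: only $159946.16 − $158931.78 = $1014.38 of this check is subject → $1014.38 × 0.0269 = $27.29
Life insurance premium: $49.38
Total deductions = $34.64 + $23.34 + $84.64 + $27.29 + $49.38 = $219.29
Net pay = $1243.79 − $219.29 = $1024.50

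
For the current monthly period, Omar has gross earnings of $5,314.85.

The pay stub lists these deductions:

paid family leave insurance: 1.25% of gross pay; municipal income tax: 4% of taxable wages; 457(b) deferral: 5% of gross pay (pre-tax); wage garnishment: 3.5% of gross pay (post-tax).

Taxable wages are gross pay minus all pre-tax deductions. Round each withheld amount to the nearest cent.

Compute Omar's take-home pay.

$4,594.69

457(b) deferral: $5,314.85 × 0.05 = $265.74
Taxable wages = $5,314.85 − $265.74 = $5,049.11
Municipal income tax: $5,049.11 × 0.04 = $201.96
Paid family leave insurance: $5,314.85 × 0.0125 = $66.44
Wage garnishment: $5,314.85 × 0.035 = $186.02
Total deductions = $265.74 + $201.96 + $66.44 + $186.02 = $720.16
Net pay = $5,314.85 − $720.16 = $4,594.69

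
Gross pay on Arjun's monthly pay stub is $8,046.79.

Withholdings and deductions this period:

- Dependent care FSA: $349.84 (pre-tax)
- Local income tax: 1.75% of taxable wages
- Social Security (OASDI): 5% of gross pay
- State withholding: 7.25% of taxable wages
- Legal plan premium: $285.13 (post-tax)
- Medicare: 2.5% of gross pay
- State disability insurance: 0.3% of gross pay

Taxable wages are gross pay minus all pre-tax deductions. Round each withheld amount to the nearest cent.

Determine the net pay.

Dependent care FSA: $349.84
Taxable wages = $8,046.79 − $349.84 = $7,696.95
State withholding: $7,696.95 × 0.0725 = $558.03
Local income tax: $7,696.95 × 0.0175 = $134.70
State disability insurance: $8,046.79 × 0.003 = $24.14
Medicare: $8,046.79 × 0.025 = $201.17
Social Security (OASDI): $8,046.79 × 0.05 = $402.34
Legal plan premium: $285.13
Total deductions = $349.84 + $558.03 + $134.70 + $24.14 + $201.17 + $402.34 + $285.13 = $1,955.35
Net pay = $8,046.79 − $1,955.35 = $6,091.44

$6,091.44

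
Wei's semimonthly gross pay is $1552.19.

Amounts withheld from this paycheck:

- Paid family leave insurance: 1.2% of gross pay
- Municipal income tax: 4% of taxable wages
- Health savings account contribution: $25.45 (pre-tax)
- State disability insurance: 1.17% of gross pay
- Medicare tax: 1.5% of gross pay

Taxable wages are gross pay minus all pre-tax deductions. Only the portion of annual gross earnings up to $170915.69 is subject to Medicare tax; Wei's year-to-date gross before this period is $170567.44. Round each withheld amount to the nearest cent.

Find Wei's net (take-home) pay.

$1423.66

Health savings account contribution: $25.45
Taxable wages = $1552.19 − $25.45 = $1526.74
Municipal income tax: $1526.74 × 0.04 = $61.07
Medicare tax: only $170915.69 − $170567.44 = $348.25 of this check is subject → $348.25 × 0.015 = $5.22
State disability insurance: $1552.19 × 0.0117 = $18.16
Paid family leave insurance: $1552.19 × 0.012 = $18.63
Total deductions = $25.45 + $61.07 + $5.22 + $18.16 + $18.63 = $128.53
Net pay = $1552.19 − $128.53 = $1423.66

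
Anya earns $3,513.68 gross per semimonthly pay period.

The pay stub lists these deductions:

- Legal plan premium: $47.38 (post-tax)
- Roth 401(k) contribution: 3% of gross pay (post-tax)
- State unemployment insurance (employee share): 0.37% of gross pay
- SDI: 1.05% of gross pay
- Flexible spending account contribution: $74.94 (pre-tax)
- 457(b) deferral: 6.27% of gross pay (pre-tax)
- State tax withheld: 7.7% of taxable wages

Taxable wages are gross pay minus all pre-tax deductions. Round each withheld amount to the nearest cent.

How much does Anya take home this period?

$2,767.93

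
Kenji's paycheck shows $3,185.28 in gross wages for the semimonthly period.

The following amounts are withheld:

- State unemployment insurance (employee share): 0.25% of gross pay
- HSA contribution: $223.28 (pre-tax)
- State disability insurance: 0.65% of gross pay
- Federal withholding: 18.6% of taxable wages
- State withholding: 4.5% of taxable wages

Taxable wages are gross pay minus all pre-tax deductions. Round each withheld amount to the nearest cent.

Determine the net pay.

$2,249.12

HSA contribution: $223.28
Taxable wages = $3,185.28 − $223.28 = $2,962.00
State withholding: $2,962.00 × 0.045 = $133.29
Federal withholding: $2,962.00 × 0.186 = $550.93
State disability insurance: $3,185.28 × 0.0065 = $20.70
State unemployment insurance (employee share): $3,185.28 × 0.0025 = $7.96
Total deductions = $223.28 + $133.29 + $550.93 + $20.70 + $7.96 = $936.16
Net pay = $3,185.28 − $936.16 = $2,249.12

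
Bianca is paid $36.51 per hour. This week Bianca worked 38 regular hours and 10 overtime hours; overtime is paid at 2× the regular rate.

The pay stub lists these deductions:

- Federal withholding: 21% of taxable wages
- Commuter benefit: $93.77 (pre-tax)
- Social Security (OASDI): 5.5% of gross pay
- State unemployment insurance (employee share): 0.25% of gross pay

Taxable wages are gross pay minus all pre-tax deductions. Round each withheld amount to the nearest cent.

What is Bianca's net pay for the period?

$1477.05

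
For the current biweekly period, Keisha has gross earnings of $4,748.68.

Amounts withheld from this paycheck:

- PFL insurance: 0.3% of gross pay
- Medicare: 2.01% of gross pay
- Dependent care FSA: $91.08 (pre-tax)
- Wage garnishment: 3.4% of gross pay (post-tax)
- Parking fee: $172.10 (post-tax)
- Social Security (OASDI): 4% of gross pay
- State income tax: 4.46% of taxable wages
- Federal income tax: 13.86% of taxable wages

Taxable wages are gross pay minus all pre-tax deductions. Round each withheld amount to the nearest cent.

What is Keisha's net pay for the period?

$3,171.12

Dependent care FSA: $91.08
Taxable wages = $4,748.68 − $91.08 = $4,657.60
State income tax: $4,657.60 × 0.0446 = $207.73
Federal income tax: $4,657.60 × 0.1386 = $645.54
PFL insurance: $4,748.68 × 0.003 = $14.25
Medicare: $4,748.68 × 0.0201 = $95.45
Social Security (OASDI): $4,748.68 × 0.04 = $189.95
Parking fee: $172.10
Wage garnishment: $4,748.68 × 0.034 = $161.46
Total deductions = $91.08 + $207.73 + $645.54 + $14.25 + $95.45 + $189.95 + $172.10 + $161.46 = $1,577.56
Net pay = $4,748.68 − $1,577.56 = $3,171.12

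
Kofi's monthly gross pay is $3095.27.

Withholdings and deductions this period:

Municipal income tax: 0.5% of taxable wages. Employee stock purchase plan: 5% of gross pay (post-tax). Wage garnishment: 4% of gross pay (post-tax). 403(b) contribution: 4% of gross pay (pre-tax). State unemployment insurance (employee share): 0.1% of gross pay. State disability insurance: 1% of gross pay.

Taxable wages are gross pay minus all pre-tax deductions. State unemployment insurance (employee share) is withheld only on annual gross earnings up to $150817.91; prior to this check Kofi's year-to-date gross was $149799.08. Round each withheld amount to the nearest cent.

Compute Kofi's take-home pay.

403(b) contribution: $3095.27 × 0.04 = $123.81
Taxable wages = $3095.27 − $123.81 = $2971.46
Municipal income tax: $2971.46 × 0.005 = $14.86
State disability insurance: $3095.27 × 0.01 = $30.95
State unemployment insurance (employee share): only $150817.91 − $149799.08 = $1018.83 of this check is subject → $1018.83 × 0.001 = $1.02
Wage garnishment: $3095.27 × 0.04 = $123.81
Employee stock purchase plan: $3095.27 × 0.05 = $154.76
Total deductions = $123.81 + $14.86 + $30.95 + $1.02 + $123.81 + $154.76 = $449.21
Net pay = $3095.27 − $449.21 = $2646.06

$2646.06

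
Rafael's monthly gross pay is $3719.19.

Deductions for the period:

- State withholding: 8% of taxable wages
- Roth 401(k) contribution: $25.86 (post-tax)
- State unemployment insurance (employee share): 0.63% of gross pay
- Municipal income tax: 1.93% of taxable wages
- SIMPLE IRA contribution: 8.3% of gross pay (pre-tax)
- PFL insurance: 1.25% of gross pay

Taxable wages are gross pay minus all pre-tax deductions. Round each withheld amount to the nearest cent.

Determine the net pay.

$2976.06

SIMPLE IRA contribution: $3719.19 × 0.083 = $308.69
Taxable wages = $3719.19 − $308.69 = $3410.50
Municipal income tax: $3410.50 × 0.0193 = $65.82
State withholding: $3410.50 × 0.08 = $272.84
PFL insurance: $3719.19 × 0.0125 = $46.49
State unemployment insurance (employee share): $3719.19 × 0.0063 = $23.43
Roth 401(k) contribution: $25.86
Total deductions = $308.69 + $65.82 + $272.84 + $46.49 + $23.43 + $25.86 = $743.13
Net pay = $3719.19 − $743.13 = $2976.06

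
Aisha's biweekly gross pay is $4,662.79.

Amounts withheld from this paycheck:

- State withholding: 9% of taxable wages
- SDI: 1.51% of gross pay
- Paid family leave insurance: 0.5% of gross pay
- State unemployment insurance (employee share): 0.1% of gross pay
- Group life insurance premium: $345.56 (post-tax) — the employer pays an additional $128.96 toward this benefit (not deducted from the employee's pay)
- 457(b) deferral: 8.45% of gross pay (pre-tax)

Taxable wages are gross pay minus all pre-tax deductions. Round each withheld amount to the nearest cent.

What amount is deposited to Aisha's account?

457(b) deferral: $4,662.79 × 0.0845 = $394.01
Taxable wages = $4,662.79 − $394.01 = $4,268.78
State withholding: $4,268.78 × 0.09 = $384.19
State unemployment insurance (employee share): $4,662.79 × 0.001 = $4.66
SDI: $4,662.79 × 0.0151 = $70.41
Paid family leave insurance: $4,662.79 × 0.005 = $23.31
Group life insurance premium: $345.56
(Employer's $128.96 toward group life insurance premium is not withheld from the employee.)
Total deductions = $394.01 + $384.19 + $4.66 + $70.41 + $23.31 + $345.56 = $1,222.14
Net pay = $4,662.79 − $1,222.14 = $3,440.65

$3,440.65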